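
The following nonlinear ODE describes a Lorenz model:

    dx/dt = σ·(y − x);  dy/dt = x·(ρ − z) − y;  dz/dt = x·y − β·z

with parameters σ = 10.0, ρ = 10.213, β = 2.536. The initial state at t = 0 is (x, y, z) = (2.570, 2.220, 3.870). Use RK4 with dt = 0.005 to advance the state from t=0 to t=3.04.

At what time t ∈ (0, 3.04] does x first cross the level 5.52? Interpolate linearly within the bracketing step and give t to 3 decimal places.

t=0.000: state=(2.570, 2.220, 3.870)
step 1 (dt=0.005): k1=(-3.500, 14.082, -4.109), k2=(-3.060, 14.017, -4.012), k3=(-3.073, 14.024, -4.011), k4=(-2.645, 13.965, -3.913); state += dt/6·(k1+2k2+2k3+k4)
t=0.005: state=(2.555, 2.290, 3.850)
t=0.010: state=(2.543, 2.360, 3.831)
t=0.015: state=(2.536, 2.429, 3.813)
continuing one RK4 step at a time; state shown every 20 steps (Δt=0.1):
t=0.100: state=(2.861, 3.628, 3.691)
t=0.200: state=(3.945, 5.305, 4.212)
t=0.300: state=(5.487, 7.133, 5.907)
next step: t=0.305: state=(5.569, 7.214, 6.029) — x has crossed 5.52
linear interpolation between t=0.300 (5.48692) and t=0.305 (5.56921) → t≈0.302

t = 0.302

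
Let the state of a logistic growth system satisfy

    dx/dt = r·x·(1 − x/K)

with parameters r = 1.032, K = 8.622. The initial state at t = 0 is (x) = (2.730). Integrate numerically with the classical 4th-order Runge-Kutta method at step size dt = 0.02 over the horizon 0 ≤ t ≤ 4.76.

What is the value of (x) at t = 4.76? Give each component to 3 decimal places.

(x) = (8.487)

t=0.000: state=(2.730)
step 1 (dt=0.02): k1=(1.925), k2=(1.933), k3=(1.933), k4=(1.940); state += dt/6·(k1+2k2+2k3+k4)
t=0.020: state=(2.769)
t=0.040: state=(2.808)
t=0.060: state=(2.847)
continuing one RK4 step at a time; state shown every 10 steps (Δt=0.2):
t=0.200: state=(3.129)
t=0.400: state=(3.551)
t=0.600: state=(3.988)
t=0.800: state=(4.432)
t=1.000: state=(4.874)
t=1.200: state=(5.304)
t=1.400: state=(5.714)
t=1.600: state=(6.098)
t=1.800: state=(6.450)
t=2.000: state=(6.768)
t=2.200: state=(7.051)
t=2.400: state=(7.299)
t=2.600: state=(7.514)
t=2.800: state=(7.698)
t=3.000: state=(7.855)
t=3.200: state=(7.988)
t=3.400: state=(8.099)
t=3.600: state=(8.192)
t=3.800: state=(8.268)
t=4.000: state=(8.332)
t=4.200: state=(8.385)
t=4.400: state=(8.428)
t=4.600: state=(8.464)
t=4.760: state=(8.487)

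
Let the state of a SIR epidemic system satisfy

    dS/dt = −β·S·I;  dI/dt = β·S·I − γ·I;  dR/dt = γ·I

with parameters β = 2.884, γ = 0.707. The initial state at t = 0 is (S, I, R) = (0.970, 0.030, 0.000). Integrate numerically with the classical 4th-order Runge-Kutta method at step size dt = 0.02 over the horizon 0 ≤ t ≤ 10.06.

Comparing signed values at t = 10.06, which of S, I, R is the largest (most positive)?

t=0.000: state=(0.970, 0.030, 0.000)
step 1 (dt=0.02): k1=(-0.084, 0.063, 0.021), k2=(-0.086, 0.064, 0.022), k3=(-0.086, 0.064, 0.022), k4=(-0.087, 0.065, 0.022); state += dt/6·(k1+2k2+2k3+k4)
t=0.020: state=(0.968, 0.031, 0.000)
t=0.040: state=(0.967, 0.033, 0.001)
t=0.060: state=(0.965, 0.034, 0.001)
continuing one RK4 step at a time; state shown every 25 steps (Δt=0.5):
t=0.500: state=(0.900, 0.082, 0.018)
t=1.000: state=(0.745, 0.190, 0.065)
t=1.500: state=(0.511, 0.332, 0.157)
t=2.000: state=(0.295, 0.413, 0.292)
t=2.500: state=(0.163, 0.400, 0.438)
t=3.000: state=(0.095, 0.336, 0.569)
t=3.500: state=(0.062, 0.264, 0.674)
t=4.000: state=(0.044, 0.200, 0.756)
t=4.500: state=(0.035, 0.148, 0.817)
t=5.000: state=(0.029, 0.109, 0.862)
t=5.500: state=(0.025, 0.080, 0.895)
t=6.000: state=(0.023, 0.058, 0.919)
t=6.500: state=(0.021, 0.042, 0.937)
t=7.000: state=(0.020, 0.030, 0.950)
t=7.500: state=(0.019, 0.022, 0.959)
t=8.000: state=(0.019, 0.016, 0.965)
t=8.500: state=(0.019, 0.011, 0.970)
t=9.000: state=(0.018, 0.008, 0.973)
t=9.500: state=(0.018, 0.006, 0.976)
t=10.000: state=(0.018, 0.004, 0.978)
t=10.060: state=(0.018, 0.004, 0.978)
compare at T: S=0.018, I=0.004, R=0.978

largest component: R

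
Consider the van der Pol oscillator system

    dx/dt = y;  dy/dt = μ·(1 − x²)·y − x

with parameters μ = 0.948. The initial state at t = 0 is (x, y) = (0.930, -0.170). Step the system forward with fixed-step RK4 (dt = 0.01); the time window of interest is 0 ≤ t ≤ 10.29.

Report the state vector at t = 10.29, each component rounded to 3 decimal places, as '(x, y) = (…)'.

t=0.000: state=(0.930, -0.170)
step 1 (dt=0.01): k1=(-0.170, -0.952), k2=(-0.175, -0.952), k3=(-0.175, -0.952), k4=(-0.180, -0.952); state += dt/6·(k1+2k2+2k3+k4)
t=0.010: state=(0.928, -0.180)
t=0.020: state=(0.926, -0.189)
t=0.030: state=(0.924, -0.199)
continuing one RK4 step at a time; state shown every 50 steps (Δt=0.5):
t=0.500: state=(0.725, -0.654)
t=1.000: state=(0.259, -1.240)
t=1.500: state=(-0.532, -1.882)
t=2.000: state=(-1.422, -1.365)
t=2.500: state=(-1.756, -0.058)
t=3.000: state=(-1.611, 0.545)
t=3.500: state=(-1.249, 0.905)
t=4.000: state=(-0.681, 1.421)
t=4.500: state=(0.243, 2.320)
t=5.000: state=(1.463, 2.061)
t=5.500: state=(1.985, 0.170)
t=6.000: state=(1.867, -0.501)
t=6.500: state=(1.545, -0.774)
t=7.000: state=(1.081, -1.112)
t=7.500: state=(0.379, -1.774)
t=8.000: state=(-0.745, -2.619)
t=8.500: state=(-1.813, -1.207)
t=9.000: state=(-1.992, 0.218)
t=9.500: state=(-1.765, 0.621)
t=10.000: state=(-1.392, 0.883)
t=10.290: state=(-1.107, 1.093)

(x, y) = (-1.107, 1.093)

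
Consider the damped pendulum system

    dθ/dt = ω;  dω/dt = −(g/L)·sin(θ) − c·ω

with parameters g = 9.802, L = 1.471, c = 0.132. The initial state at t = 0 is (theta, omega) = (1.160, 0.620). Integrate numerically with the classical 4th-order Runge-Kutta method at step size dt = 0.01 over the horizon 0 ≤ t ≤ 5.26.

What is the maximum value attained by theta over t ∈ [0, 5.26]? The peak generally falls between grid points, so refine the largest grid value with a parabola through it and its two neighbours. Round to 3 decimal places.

t=0.000: state=(1.160, 0.620)
step 1 (dt=0.01): k1=(0.620, -6.191), k2=(0.589, -6.195), k3=(0.589, -6.195), k4=(0.558, -6.198); state += dt/6·(k1+2k2+2k3+k4)
t=0.010: state=(1.166, 0.558)
t=0.020: state=(1.171, 0.496)
t=0.030: state=(1.176, 0.434)
continuing one RK4 step at a time; state shown every 20 steps (Δt=0.2):
t=0.200: state=(1.160, -0.613)
t=0.400: state=(0.922, -1.741)
t=0.600: state=(0.485, -2.552)
t=0.800: state=(-0.059, -2.763)
t=1.000: state=(-0.573, -2.276)
t=1.200: state=(-0.936, -1.304)
t=1.400: state=(-1.082, -0.144)
t=1.600: state=(-0.995, 1.005)
t=1.800: state=(-0.692, 1.971)
t=2.000: state=(-0.235, 2.512)
t=2.200: state=(0.270, 2.420)
t=2.400: state=(0.693, 1.738)
t=2.600: state=(0.943, 0.720)
t=2.800: state=(0.976, -0.389)
t=3.000: state=(0.793, -1.409)
t=3.200: state=(0.432, -2.136)
t=3.400: state=(-0.027, -2.346)
t=3.600: state=(-0.466, -1.957)
t=3.800: state=(-0.780, -1.126)
t=4.000: state=(-0.904, -0.101)
t=4.200: state=(-0.821, 0.914)
t=4.400: state=(-0.551, 1.734)
t=4.600: state=(-0.155, 2.148)
t=4.800: state=(0.271, 2.012)
t=5.000: state=(0.617, 1.384)
t=5.200: state=(0.806, 0.475)
t=5.260: state=(0.825, 0.181)
largest grid value and its neighbours: theta(0.090)=1.19067, theta(0.100)=1.19098, theta(0.110)=1.19067
parabola through these three points peaks at t≈0.100 with theta≈1.19098

max theta = 1.191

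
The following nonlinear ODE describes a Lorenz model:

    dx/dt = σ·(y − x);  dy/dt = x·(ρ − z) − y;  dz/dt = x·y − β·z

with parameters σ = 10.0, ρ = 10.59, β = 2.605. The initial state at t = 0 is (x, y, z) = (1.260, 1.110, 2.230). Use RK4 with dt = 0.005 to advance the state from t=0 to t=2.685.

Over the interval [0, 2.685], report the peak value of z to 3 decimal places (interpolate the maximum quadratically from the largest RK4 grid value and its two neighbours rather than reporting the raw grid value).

max z = 14.679

t=0.000: state=(1.260, 1.110, 2.230)
step 1 (dt=0.005): k1=(-1.500, 9.424, -4.411), k2=(-1.227, 9.383, -4.356), k3=(-1.235, 9.388, -4.356), k4=(-0.969, 9.352, -4.302); state += dt/6·(k1+2k2+2k3+k4)
t=0.005: state=(1.254, 1.157, 2.208)
t=0.010: state=(1.250, 1.204, 2.187)
t=0.015: state=(1.249, 1.250, 2.166)
continuing one RK4 step at a time; state shown every 20 steps (Δt=0.1):
t=0.100: state=(1.515, 2.087, 1.909)
t=0.200: state=(2.351, 3.459, 1.942)
t=0.300: state=(3.771, 5.518, 2.714)
t=0.400: state=(5.814, 8.072, 5.019)
t=0.500: state=(7.906, 9.523, 9.426)
t=0.600: state=(8.407, 7.617, 13.760)
t=0.700: state=(6.581, 4.093, 14.488)
t=0.800: state=(4.186, 2.136, 12.554)
t=0.900: state=(2.668, 1.665, 10.207)
t=1.000: state=(2.069, 1.811, 8.211)
t=1.100: state=(2.055, 2.254, 6.688)
t=1.200: state=(2.433, 2.985, 5.667)
t=1.300: state=(3.163, 4.076, 5.236)
t=1.400: state=(4.259, 5.525, 5.615)
t=1.500: state=(5.623, 7.014, 7.105)
t=1.600: state=(6.817, 7.672, 9.620)
t=1.700: state=(7.091, 6.729, 11.958)
t=1.800: state=(6.191, 4.895, 12.638)
t=1.900: state=(4.828, 3.540, 11.738)
t=2.000: state=(3.787, 3.027, 10.249)
t=2.100: state=(3.309, 3.094, 8.828)
t=2.200: state=(3.318, 3.531, 7.755)
t=2.300: state=(3.704, 4.251, 7.173)
t=2.400: state=(4.382, 5.171, 7.210)
t=2.500: state=(5.222, 6.072, 7.960)
t=2.600: state=(5.968, 6.547, 9.299)
t=2.685: state=(6.261, 6.344, 10.498)
largest grid value and its neighbours: z(0.660)=14.67073, z(0.665)=14.67838, z(0.670)=14.67660
parabola through these three points peaks at t≈0.667 with z≈14.67884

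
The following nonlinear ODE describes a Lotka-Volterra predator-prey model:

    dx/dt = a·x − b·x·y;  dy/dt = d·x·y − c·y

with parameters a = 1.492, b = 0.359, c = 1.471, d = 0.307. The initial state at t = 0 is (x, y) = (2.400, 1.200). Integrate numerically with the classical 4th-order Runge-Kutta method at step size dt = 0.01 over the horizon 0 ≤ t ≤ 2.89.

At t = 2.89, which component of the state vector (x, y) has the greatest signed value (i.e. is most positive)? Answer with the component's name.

t=0.000: state=(2.400, 1.200)
step 1 (dt=0.01): k1=(2.547, -0.881), k2=(2.564, -0.873), k3=(2.564, -0.873), k4=(2.582, -0.865); state += dt/6·(k1+2k2+2k3+k4)
t=0.010: state=(2.426, 1.191)
t=0.020: state=(2.452, 1.183)
t=0.030: state=(2.478, 1.174)
continuing one RK4 step at a time; state shown every 10 steps (Δt=0.1):
t=0.100: state=(2.673, 1.120)
t=0.200: state=(2.984, 1.054)
t=0.300: state=(3.339, 1.002)
t=0.400: state=(3.742, 0.965)
t=0.500: state=(4.198, 0.940)
t=0.600: state=(4.713, 0.931)
t=0.700: state=(5.291, 0.936)
t=0.800: state=(5.937, 0.960)
t=0.900: state=(6.654, 1.005)
t=1.000: state=(7.442, 1.077)
t=1.100: state=(8.297, 1.184)
t=1.200: state=(9.207, 1.337)
t=1.300: state=(10.150, 1.553)
t=1.400: state=(11.087, 1.858)
t=1.500: state=(11.954, 2.284)
t=1.600: state=(12.656, 2.879)
t=1.700: state=(13.068, 3.692)
t=1.800: state=(13.045, 4.764)
t=1.900: state=(12.471, 6.093)
t=2.000: state=(11.328, 7.589)
t=2.100: state=(9.749, 9.061)
t=2.200: state=(7.991, 10.270)
t=2.300: state=(6.319, 11.038)
t=2.400: state=(4.904, 11.310)
t=2.500: state=(3.800, 11.150)
t=2.600: state=(2.980, 10.673)
t=2.700: state=(2.386, 9.999)
t=2.800: state=(1.961, 9.223)
t=2.890: state=(1.684, 8.495)
compare at T: x=1.684, y=8.495

largest component: y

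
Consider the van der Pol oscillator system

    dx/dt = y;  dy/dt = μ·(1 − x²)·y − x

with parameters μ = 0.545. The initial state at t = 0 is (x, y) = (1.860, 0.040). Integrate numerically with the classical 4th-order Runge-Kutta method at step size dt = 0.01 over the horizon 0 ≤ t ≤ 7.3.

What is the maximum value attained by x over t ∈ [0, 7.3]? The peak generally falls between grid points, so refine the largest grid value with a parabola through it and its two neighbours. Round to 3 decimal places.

t=0.000: state=(1.860, 0.040)
step 1 (dt=0.01): k1=(0.040, -1.914), k2=(0.030, -1.901), k3=(0.030, -1.901), k4=(0.021, -1.888); state += dt/6·(k1+2k2+2k3+k4)
t=0.010: state=(1.860, 0.021)
t=0.020: state=(1.860, 0.002)
t=0.030: state=(1.860, -0.016)
continuing one RK4 step at a time; state shown every 25 steps (Δt=0.25):
t=0.250: state=(1.816, -0.365)
t=0.500: state=(1.687, -0.658)
t=0.750: state=(1.492, -0.895)
t=1.000: state=(1.241, -1.118)
t=1.250: state=(0.932, -1.359)
t=1.500: state=(0.558, -1.635)
t=1.750: state=(0.112, -1.932)
t=2.000: state=(-0.403, -2.165)
t=2.250: state=(-0.950, -2.151)
t=2.500: state=(-1.443, -1.728)
t=2.750: state=(-1.789, -1.014)
t=3.000: state=(-1.953, -0.320)
t=3.250: state=(-1.965, 0.191)
t=3.500: state=(-1.871, 0.536)
t=3.750: state=(-1.705, 0.785)
t=4.000: state=(-1.482, 0.997)
t=4.250: state=(-1.206, 1.212)
t=4.500: state=(-0.873, 1.456)
t=4.750: state=(-0.474, 1.742)
t=5.000: state=(-0.001, 2.042)
t=5.250: state=(0.539, 2.241)
t=5.500: state=(1.094, 2.130)
t=5.750: state=(1.567, 1.591)
t=6.000: state=(1.871, 0.833)
t=6.250: state=(1.992, 0.166)
t=6.500: state=(1.971, -0.299)
t=6.750: state=(1.855, -0.610)
t=7.000: state=(1.673, -0.842)
t=7.250: state=(1.436, -1.049)
t=7.300: state=(1.383, -1.090)
largest grid value and its neighbours: x(6.320)=1.99798, x(6.330)=1.99805, x(6.340)=1.99791
parabola through these three points peaks at t≈6.328 with x≈1.99805

max x = 1.998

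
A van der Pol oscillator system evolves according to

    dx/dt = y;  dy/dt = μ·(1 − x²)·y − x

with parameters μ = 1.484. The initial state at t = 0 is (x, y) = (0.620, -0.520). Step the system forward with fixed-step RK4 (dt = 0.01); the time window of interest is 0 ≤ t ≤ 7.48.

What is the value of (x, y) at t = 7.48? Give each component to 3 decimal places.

t=0.000: state=(0.620, -0.520)
step 1 (dt=0.01): k1=(-0.520, -1.095), k2=(-0.525, -1.100), k3=(-0.525, -1.100), k4=(-0.531, -1.105); state += dt/6·(k1+2k2+2k3+k4)
t=0.010: state=(0.615, -0.531)
t=0.020: state=(0.609, -0.542)
t=0.030: state=(0.604, -0.553)
continuing one RK4 step at a time; state shown every 25 steps (Δt=0.25):
t=0.250: state=(0.453, -0.832)
t=0.500: state=(0.195, -1.256)
t=0.750: state=(-0.187, -1.820)
t=1.000: state=(-0.711, -2.313)
t=1.250: state=(-1.279, -2.048)
t=1.500: state=(-1.665, -0.999)
t=1.750: state=(-1.800, -0.161)
t=2.000: state=(-1.784, 0.236)
t=2.250: state=(-1.699, 0.418)
t=2.500: state=(-1.580, 0.530)
t=2.750: state=(-1.435, 0.633)
t=3.000: state=(-1.262, 0.759)
t=3.250: state=(-1.051, 0.943)
t=3.500: state=(-0.782, 1.235)
t=3.750: state=(-0.417, 1.728)
t=4.000: state=(0.108, 2.513)
t=4.250: state=(0.836, 3.191)
t=4.500: state=(1.569, 2.353)
t=4.750: state=(1.944, 0.735)
t=5.000: state=(2.012, -0.057)
t=5.250: state=(1.959, -0.322)
t=5.500: state=(1.864, -0.426)
t=5.750: state=(1.749, -0.492)
t=6.000: state=(1.618, -0.556)
t=6.250: state=(1.470, -0.637)
t=6.500: state=(1.297, -0.749)
t=6.750: state=(1.091, -0.917)
t=7.000: state=(0.830, -1.186)
t=7.250: state=(0.482, -1.642)
t=7.480: state=(0.032, -2.316)

(x, y) = (0.032, -2.316)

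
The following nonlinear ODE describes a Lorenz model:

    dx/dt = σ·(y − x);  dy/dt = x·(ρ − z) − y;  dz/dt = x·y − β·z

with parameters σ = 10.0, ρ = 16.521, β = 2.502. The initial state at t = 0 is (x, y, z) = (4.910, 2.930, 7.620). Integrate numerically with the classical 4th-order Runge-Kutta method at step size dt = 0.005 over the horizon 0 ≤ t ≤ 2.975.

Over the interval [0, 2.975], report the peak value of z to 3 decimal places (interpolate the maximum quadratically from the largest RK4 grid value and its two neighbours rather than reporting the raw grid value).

max z = 21.714

t=0.000: state=(4.910, 2.930, 7.620)
step 1 (dt=0.005): k1=(-19.800, 40.774, -4.679), k2=(-18.286, 40.288, -4.299), k3=(-18.336, 40.319, -4.296), k4=(-16.867, 39.860, -3.922); state += dt/6·(k1+2k2+2k3+k4)
t=0.005: state=(4.818, 3.132, 7.599)
t=0.010: state=(4.741, 3.329, 7.581)
t=0.015: state=(4.677, 3.522, 7.567)
continuing one RK4 step at a time; state shown every 20 steps (Δt=0.1):
t=0.100: state=(5.027, 6.604, 7.958)
t=0.200: state=(7.373, 10.205, 10.888)
t=0.300: state=(9.823, 11.284, 17.170)
t=0.400: state=(9.369, 7.015, 21.615)
t=0.500: state=(6.170, 2.819, 20.073)
t=0.600: state=(3.521, 1.695, 16.493)
t=0.700: state=(2.431, 1.972, 13.287)
t=0.800: state=(2.421, 2.804, 10.838)
t=0.900: state=(3.156, 4.252, 9.296)
t=1.000: state=(4.657, 6.585, 9.108)
t=1.100: state=(6.959, 9.514, 11.308)
t=1.200: state=(9.202, 10.690, 16.410)
t=1.300: state=(9.171, 7.544, 20.605)
t=1.400: state=(6.622, 3.705, 19.898)
t=1.500: state=(4.165, 2.353, 16.823)
t=1.600: state=(3.036, 2.523, 13.824)
t=1.700: state=(2.998, 3.384, 11.525)
t=1.800: state=(3.759, 4.894, 10.194)
t=1.900: state=(5.272, 7.148, 10.348)
t=2.000: state=(7.367, 9.510, 12.828)
t=2.100: state=(8.981, 9.715, 17.292)
t=2.200: state=(8.434, 6.693, 20.025)
t=2.300: state=(6.175, 3.812, 18.898)
t=2.400: state=(4.262, 2.910, 16.169)
t=2.500: state=(3.483, 3.231, 13.590)
t=2.600: state=(3.663, 4.243, 11.733)
t=2.700: state=(4.606, 5.898, 10.978)
t=2.800: state=(6.191, 8.003, 11.902)
t=2.900: state=(7.941, 9.401, 14.884)
t=2.975: state=(8.618, 8.839, 17.629)
largest grid value and its neighbours: z(0.410)=21.69683, z(0.415)=21.71218, z(0.420)=21.71126
parabola through these three points peaks at t≈0.417 with z≈21.71378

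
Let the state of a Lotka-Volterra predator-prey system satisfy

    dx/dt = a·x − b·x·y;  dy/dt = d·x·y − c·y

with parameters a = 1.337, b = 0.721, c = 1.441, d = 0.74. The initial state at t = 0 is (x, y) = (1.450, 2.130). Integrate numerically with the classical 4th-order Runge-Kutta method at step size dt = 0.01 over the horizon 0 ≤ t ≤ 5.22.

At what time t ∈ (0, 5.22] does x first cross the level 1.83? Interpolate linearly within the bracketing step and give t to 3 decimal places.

t=0.000: state=(1.450, 2.130)
step 1 (dt=0.01): k1=(-0.288, -0.784), k2=(-0.284, -0.785), k3=(-0.284, -0.785), k4=(-0.279, -0.785); state += dt/6·(k1+2k2+2k3+k4)
t=0.010: state=(1.447, 2.122)
t=0.020: state=(1.444, 2.114)
t=0.030: state=(1.442, 2.106)
continuing one RK4 step at a time; state shown every 20 steps (Δt=0.2):
t=0.200: state=(1.409, 1.972)
t=0.400: state=(1.401, 1.819)
t=0.600: state=(1.423, 1.680)
t=0.800: state=(1.472, 1.560)
t=1.000: state=(1.547, 1.462)
t=1.200: state=(1.647, 1.387)
t=1.400: state=(1.768, 1.339)
t=1.490: state=(1.829, 1.325)
next step: t=1.500: state=(1.836, 1.324) — x has crossed 1.83
linear interpolation between t=1.490 (1.82917) and t=1.500 (1.83617) → t≈1.491

t = 1.491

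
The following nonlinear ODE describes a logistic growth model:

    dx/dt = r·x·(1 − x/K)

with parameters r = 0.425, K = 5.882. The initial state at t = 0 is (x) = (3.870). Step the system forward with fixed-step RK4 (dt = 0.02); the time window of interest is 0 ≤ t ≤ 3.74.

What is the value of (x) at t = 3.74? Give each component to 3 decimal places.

(x) = (5.318)

t=0.000: state=(3.870)
step 1 (dt=0.02): k1=(0.563), k2=(0.562), k3=(0.562), k4=(0.561); state += dt/6·(k1+2k2+2k3+k4)
t=0.020: state=(3.881)
t=0.040: state=(3.892)
t=0.060: state=(3.904)
continuing one RK4 step at a time; state shown every 10 steps (Δt=0.2):
t=0.200: state=(3.981)
t=0.400: state=(4.089)
t=0.600: state=(4.193)
t=0.800: state=(4.293)
t=1.000: state=(4.390)
t=1.200: state=(4.483)
t=1.400: state=(4.571)
t=1.600: state=(4.656)
t=1.800: state=(4.736)
t=2.000: state=(4.813)
t=2.200: state=(4.885)
t=2.400: state=(4.953)
t=2.600: state=(5.018)
t=2.800: state=(5.079)
t=3.000: state=(5.136)
t=3.200: state=(5.190)
t=3.400: state=(5.240)
t=3.600: state=(5.287)
t=3.740: state=(5.318)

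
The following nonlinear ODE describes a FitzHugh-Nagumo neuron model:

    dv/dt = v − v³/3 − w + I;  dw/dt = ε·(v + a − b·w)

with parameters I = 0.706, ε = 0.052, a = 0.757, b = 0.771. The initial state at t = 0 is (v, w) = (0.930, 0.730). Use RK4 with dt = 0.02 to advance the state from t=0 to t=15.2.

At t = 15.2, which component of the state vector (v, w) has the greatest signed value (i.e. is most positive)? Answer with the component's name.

largest component: w

t=0.000: state=(0.930, 0.730)
step 1 (dt=0.02): k1=(0.638, 0.058), k2=(0.638, 0.059), k3=(0.638, 0.059), k4=(0.638, 0.059); state += dt/6·(k1+2k2+2k3+k4)
t=0.020: state=(0.943, 0.731)
t=0.040: state=(0.956, 0.732)
t=0.060: state=(0.968, 0.734)
continuing one RK4 step at a time; state shown every 25 steps (Δt=0.5):
t=0.500: state=(1.235, 0.763)
t=1.000: state=(1.457, 0.802)
t=1.500: state=(1.571, 0.845)
t=2.000: state=(1.611, 0.889)
t=2.500: state=(1.615, 0.932)
t=3.000: state=(1.601, 0.975)
t=3.500: state=(1.581, 1.016)
t=4.000: state=(1.557, 1.055)
t=4.500: state=(1.531, 1.094)
t=5.000: state=(1.504, 1.131)
t=5.500: state=(1.476, 1.166)
t=6.000: state=(1.448, 1.200)
t=6.500: state=(1.419, 1.232)
t=7.000: state=(1.388, 1.264)
t=7.500: state=(1.357, 1.293)
t=8.000: state=(1.325, 1.322)
t=8.500: state=(1.291, 1.349)
t=9.000: state=(1.256, 1.374)
t=9.500: state=(1.219, 1.398)
t=10.000: state=(1.179, 1.421)
t=10.500: state=(1.136, 1.442)
t=11.000: state=(1.090, 1.461)
t=11.500: state=(1.039, 1.479)
t=12.000: state=(0.981, 1.495)
t=12.500: state=(0.915, 1.510)
t=13.000: state=(0.835, 1.522)
t=13.500: state=(0.737, 1.531)
t=14.000: state=(0.609, 1.538)
t=14.500: state=(0.430, 1.540)
t=15.000: state=(0.160, 1.537)
t=15.200: state=(0.012, 1.534)
compare at T: v=0.012, w=1.534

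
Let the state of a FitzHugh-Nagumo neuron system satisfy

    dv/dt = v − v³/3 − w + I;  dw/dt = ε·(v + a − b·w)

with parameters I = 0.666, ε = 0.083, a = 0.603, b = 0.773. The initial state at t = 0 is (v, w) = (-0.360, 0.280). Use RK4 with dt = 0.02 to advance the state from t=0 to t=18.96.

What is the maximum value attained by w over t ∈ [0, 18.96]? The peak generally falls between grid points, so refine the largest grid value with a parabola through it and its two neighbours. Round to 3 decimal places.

max w = 1.519

t=0.000: state=(-0.360, 0.280)
step 1 (dt=0.02): k1=(0.042, 0.002), k2=(0.042, 0.002), k3=(0.042, 0.002), k4=(0.042, 0.002); state += dt/6·(k1+2k2+2k3+k4)
t=0.020: state=(-0.359, 0.280)
t=0.040: state=(-0.358, 0.280)
t=0.060: state=(-0.357, 0.280)
continuing one RK4 step at a time; state shown every 50 steps (Δt=1):
t=1.000: state=(-0.296, 0.284)
t=2.000: state=(-0.146, 0.297)
t=3.000: state=(0.219, 0.328)
t=4.000: state=(1.007, 0.403)
t=5.000: state=(1.652, 0.538)
t=6.000: state=(1.733, 0.691)
t=7.000: state=(1.679, 0.834)
t=8.000: state=(1.608, 0.963)
t=9.000: state=(1.532, 1.078)
t=10.000: state=(1.452, 1.179)
t=11.000: state=(1.368, 1.268)
t=12.000: state=(1.277, 1.344)
t=13.000: state=(1.176, 1.407)
t=14.000: state=(1.059, 1.458)
t=15.000: state=(0.912, 1.496)
t=16.000: state=(0.701, 1.516)
t=17.000: state=(0.329, 1.514)
t=18.000: state=(-0.534, 1.465)
t=18.960: state=(-1.713, 1.333)
largest grid value and its neighbours: w(16.420)=1.51895, w(16.440)=1.51896, w(16.460)=1.51895
parabola through these three points peaks at t≈16.433 with w≈1.51896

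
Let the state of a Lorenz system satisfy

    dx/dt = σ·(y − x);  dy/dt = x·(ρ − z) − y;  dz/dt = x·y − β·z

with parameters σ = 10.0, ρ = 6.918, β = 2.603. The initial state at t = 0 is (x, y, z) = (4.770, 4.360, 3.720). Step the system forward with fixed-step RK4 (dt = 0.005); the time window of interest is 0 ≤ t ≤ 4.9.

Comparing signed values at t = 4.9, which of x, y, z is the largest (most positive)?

largest component: z

t=0.000: state=(4.770, 4.360, 3.720)
step 1 (dt=0.005): k1=(-4.100, 10.894, 11.114), k2=(-3.725, 10.702, 11.127), k3=(-3.739, 10.705, 11.128), k4=(-3.378, 10.517, 11.142); state += dt/6·(k1+2k2+2k3+k4)
t=0.005: state=(4.751, 4.414, 3.776)
t=0.010: state=(4.736, 4.465, 3.831)
t=0.015: state=(4.724, 4.515, 3.887)
continuing one RK4 step at a time; state shown every 40 steps (Δt=0.2):
t=0.200: state=(5.113, 5.312, 6.072)
t=0.400: state=(4.796, 4.317, 7.454)
t=0.600: state=(3.725, 3.260, 6.855)
t=0.800: state=(3.165, 3.072, 5.695)
t=1.000: state=(3.279, 3.462, 4.997)
t=1.200: state=(3.788, 4.080, 5.067)
t=1.400: state=(4.289, 4.457, 5.766)
t=1.600: state=(4.358, 4.262, 6.421)
t=1.800: state=(4.018, 3.817, 6.441)
t=2.000: state=(3.696, 3.596, 6.017)
t=2.200: state=(3.642, 3.683, 5.633)
t=2.400: state=(3.813, 3.927, 5.560)
t=2.600: state=(4.028, 4.112, 5.783)
t=2.800: state=(4.104, 4.094, 6.060)
t=3.000: state=(4.009, 3.937, 6.143)
t=3.200: state=(3.870, 3.814, 6.017)
t=3.400: state=(3.813, 3.812, 5.846)
t=3.600: state=(3.859, 3.899, 5.776)
t=3.800: state=(3.945, 3.984, 5.837)
t=4.000: state=(3.993, 3.999, 5.947)
t=4.200: state=(3.972, 3.949, 6.005)
t=4.400: state=(3.918, 3.893, 5.976)
t=4.600: state=(3.884, 3.877, 5.908)
t=4.800: state=(3.892, 3.904, 5.866)
t=4.900: state=(3.907, 3.923, 5.865)
compare at T: x=3.907, y=3.923, z=5.865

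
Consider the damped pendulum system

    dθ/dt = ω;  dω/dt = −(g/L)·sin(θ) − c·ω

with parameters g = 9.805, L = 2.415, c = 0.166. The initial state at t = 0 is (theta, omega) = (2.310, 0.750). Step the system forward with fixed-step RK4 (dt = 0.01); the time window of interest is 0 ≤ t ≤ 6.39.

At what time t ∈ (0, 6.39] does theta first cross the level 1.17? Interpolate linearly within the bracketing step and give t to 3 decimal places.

t=0.000: state=(2.310, 0.750)
step 1 (dt=0.01): k1=(0.750, -3.125), k2=(0.734, -3.112), k3=(0.734, -3.112), k4=(0.719, -3.100); state += dt/6·(k1+2k2+2k3+k4)
t=0.010: state=(2.317, 0.719)
t=0.020: state=(2.324, 0.688)
t=0.030: state=(2.331, 0.657)
continuing one RK4 step at a time; state shown every 25 steps (Δt=0.25):
t=0.250: state=(2.405, 0.029)
t=0.500: state=(2.327, -0.658)
t=0.750: state=(2.069, -1.425)
t=1.000: state=(1.604, -2.313)
t=1.160: state=(1.188, -2.880)
next step: t=1.170: state=(1.159, -2.913) — theta has crossed 1.17
linear interpolation between t=1.160 (1.18754) and t=1.170 (1.15857) → t≈1.166

t = 1.166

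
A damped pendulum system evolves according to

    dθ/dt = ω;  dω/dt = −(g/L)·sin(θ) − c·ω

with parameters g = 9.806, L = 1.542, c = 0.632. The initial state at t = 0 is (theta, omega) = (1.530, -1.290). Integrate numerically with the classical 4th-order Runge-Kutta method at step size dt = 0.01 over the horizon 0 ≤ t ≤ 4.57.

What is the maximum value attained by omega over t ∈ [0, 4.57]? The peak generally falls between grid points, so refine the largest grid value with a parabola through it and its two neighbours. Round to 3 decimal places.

t=0.000: state=(1.530, -1.290)
step 1 (dt=0.01): k1=(-1.290, -5.539), k2=(-1.318, -5.519), k3=(-1.318, -5.519), k4=(-1.345, -5.500); state += dt/6·(k1+2k2+2k3+k4)
t=0.010: state=(1.517, -1.345)
t=0.020: state=(1.503, -1.400)
t=0.030: state=(1.489, -1.454)
continuing one RK4 step at a time; state shown every 20 steps (Δt=0.2):
t=0.200: state=(1.167, -2.299)
t=0.400: state=(0.634, -2.955)
t=0.600: state=(0.028, -2.980)
t=0.800: state=(-0.512, -2.324)
t=1.000: state=(-0.875, -1.269)
t=1.200: state=(-1.015, -0.137)
t=1.400: state=(-0.937, 0.880)
t=1.600: state=(-0.680, 1.645)
t=1.800: state=(-0.306, 2.014)
t=2.000: state=(0.093, 1.894)
t=2.200: state=(0.423, 1.351)
t=2.400: state=(0.618, 0.582)
t=2.600: state=(0.654, -0.210)
t=2.800: state=(0.543, -0.868)
t=3.000: state=(0.324, -1.271)
t=3.200: state=(0.057, -1.344)
t=3.400: state=(-0.192, -1.096)
t=3.600: state=(-0.366, -0.626)
t=3.800: state=(-0.437, -0.074)
t=4.000: state=(-0.399, 0.428)
t=4.200: state=(-0.275, 0.778)
t=4.400: state=(-0.103, 0.910)
t=4.570: state=(0.049, 0.843)
largest grid value and its neighbours: omega(1.840)=2.02953, omega(1.850)=2.03025, omega(1.860)=2.02972
parabola through these three points peaks at t≈1.851 with omega≈2.03026

max omega = 2.030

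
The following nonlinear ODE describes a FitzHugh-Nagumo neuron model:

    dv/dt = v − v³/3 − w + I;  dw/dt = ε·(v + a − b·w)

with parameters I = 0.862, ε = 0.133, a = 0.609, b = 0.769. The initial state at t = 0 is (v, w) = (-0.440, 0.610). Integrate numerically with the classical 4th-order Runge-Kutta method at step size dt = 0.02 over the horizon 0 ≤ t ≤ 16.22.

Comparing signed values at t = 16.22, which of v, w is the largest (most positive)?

largest component: v

t=0.000: state=(-0.440, 0.610)
step 1 (dt=0.02): k1=(-0.160, -0.040), k2=(-0.160, -0.040), k3=(-0.160, -0.040), k4=(-0.161, -0.040); state += dt/6·(k1+2k2+2k3+k4)
t=0.020: state=(-0.443, 0.609)
t=0.040: state=(-0.446, 0.608)
t=0.060: state=(-0.450, 0.608)
continuing one RK4 step at a time; state shown every 50 steps (Δt=1):
t=1.000: state=(-0.647, 0.560)
t=2.000: state=(-0.927, 0.483)
t=3.000: state=(-1.157, 0.380)
t=4.000: state=(-1.237, 0.267)
t=5.000: state=(-1.200, 0.163)
t=6.000: state=(-1.098, 0.078)
t=7.000: state=(-0.946, 0.018)
t=8.000: state=(-0.723, -0.013)
t=9.000: state=(-0.338, -0.004)
t=10.000: state=(0.524, 0.078)
t=11.000: state=(1.701, 0.297)
t=12.000: state=(1.878, 0.578)
t=13.000: state=(1.794, 0.831)
t=14.000: state=(1.690, 1.048)
t=15.000: state=(1.584, 1.230)
t=16.000: state=(1.474, 1.380)
t=16.220: state=(1.449, 1.410)
compare at T: v=1.449, w=1.410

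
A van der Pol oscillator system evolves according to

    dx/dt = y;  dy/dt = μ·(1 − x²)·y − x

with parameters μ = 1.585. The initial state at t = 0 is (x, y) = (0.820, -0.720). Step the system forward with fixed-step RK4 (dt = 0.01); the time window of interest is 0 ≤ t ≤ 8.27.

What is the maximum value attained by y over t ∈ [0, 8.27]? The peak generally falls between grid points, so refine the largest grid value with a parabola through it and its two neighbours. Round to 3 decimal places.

t=0.000: state=(0.820, -0.720)
step 1 (dt=0.01): k1=(-0.720, -1.194), k2=(-0.726, -1.200), k3=(-0.726, -1.200), k4=(-0.732, -1.207); state += dt/6·(k1+2k2+2k3+k4)
t=0.010: state=(0.813, -0.732)
t=0.020: state=(0.805, -0.744)
t=0.030: state=(0.798, -0.756)
continuing one RK4 step at a time; state shown every 50 steps (Δt=0.5):
t=0.500: state=(0.269, -1.602)
t=1.000: state=(-0.906, -2.933)
t=1.500: state=(-1.881, -0.605)
t=2.000: state=(-1.875, 0.327)
t=2.500: state=(-1.663, 0.499)
t=3.000: state=(-1.376, 0.663)
t=3.500: state=(-0.971, 1.007)
t=4.000: state=(-0.269, 1.976)
t=4.500: state=(1.138, 3.231)
t=5.000: state=(2.002, 0.289)
t=5.500: state=(1.926, -0.362)
t=6.000: state=(1.711, -0.487)
t=6.500: state=(1.435, -0.629)
t=7.000: state=(1.058, -0.920)
t=7.500: state=(0.435, -1.714)
t=8.000: state=(-0.840, -3.314)
t=8.270: state=(-1.641, -2.219)
largest grid value and its neighbours: y(4.420)=3.31890, y(4.430)=3.32088, y(4.440)=3.31936
parabola through these three points peaks at t≈4.431 with y≈3.32089

max y = 3.321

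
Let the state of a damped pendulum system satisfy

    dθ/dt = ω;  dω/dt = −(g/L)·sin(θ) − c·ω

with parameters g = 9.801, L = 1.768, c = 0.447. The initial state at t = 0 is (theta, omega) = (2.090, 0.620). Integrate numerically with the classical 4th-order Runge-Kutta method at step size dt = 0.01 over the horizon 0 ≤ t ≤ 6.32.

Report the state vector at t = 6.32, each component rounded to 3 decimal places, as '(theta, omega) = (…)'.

(theta, omega) = (0.433, -0.578)

t=0.000: state=(2.090, 0.620)
step 1 (dt=0.01): k1=(0.620, -5.090), k2=(0.595, -5.070), k3=(0.595, -5.071), k4=(0.569, -5.051); state += dt/6·(k1+2k2+2k3+k4)
t=0.010: state=(2.096, 0.569)
t=0.020: state=(2.101, 0.519)
t=0.030: state=(2.106, 0.469)
continuing one RK4 step at a time; state shown every 25 steps (Δt=0.25):
t=0.250: state=(2.094, -0.566)
t=0.500: state=(1.810, -1.709)
t=0.750: state=(1.241, -2.821)
t=1.000: state=(0.437, -3.477)
t=1.250: state=(-0.410, -3.107)
t=1.500: state=(-1.045, -1.891)
t=1.750: state=(-1.339, -0.462)
t=2.000: state=(-1.285, 0.863)
t=2.250: state=(-0.927, 1.948)
t=2.500: state=(-0.353, 2.522)
t=2.750: state=(0.266, 2.298)
t=3.000: state=(0.739, 1.403)
t=3.250: state=(0.947, 0.255)
t=3.500: state=(0.872, -0.824)
t=3.750: state=(0.560, -1.607)
t=4.000: state=(0.113, -1.867)
t=4.250: state=(-0.322, -1.519)
t=4.500: state=(-0.611, -0.748)
t=4.750: state=(-0.687, 0.143)
t=5.000: state=(-0.551, 0.904)
t=5.250: state=(-0.263, 1.333)
t=5.500: state=(0.077, 1.308)
t=5.750: state=(0.357, 0.873)
t=6.000: state=(0.496, 0.222)
t=6.250: state=(0.468, -0.425)
t=6.320: state=(0.433, -0.578)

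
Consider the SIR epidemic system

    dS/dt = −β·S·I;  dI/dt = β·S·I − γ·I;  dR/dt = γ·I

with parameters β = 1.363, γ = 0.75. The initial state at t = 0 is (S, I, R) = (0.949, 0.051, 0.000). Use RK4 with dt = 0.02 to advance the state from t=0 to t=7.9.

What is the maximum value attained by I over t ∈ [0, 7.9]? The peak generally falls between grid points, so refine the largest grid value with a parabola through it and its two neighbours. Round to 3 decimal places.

t=0.000: state=(0.949, 0.051, 0.000)
step 1 (dt=0.02): k1=(-0.066, 0.028, 0.038), k2=(-0.066, 0.028, 0.038), k3=(-0.066, 0.028, 0.038), k4=(-0.067, 0.028, 0.039); state += dt/6·(k1+2k2+2k3+k4)
t=0.020: state=(0.948, 0.052, 0.001)
t=0.040: state=(0.946, 0.052, 0.002)
t=0.060: state=(0.945, 0.053, 0.002)
continuing one RK4 step at a time; state shown every 25 steps (Δt=0.5):
t=0.500: state=(0.912, 0.066, 0.022)
t=1.000: state=(0.867, 0.083, 0.050)
t=1.500: state=(0.814, 0.102, 0.085)
t=2.000: state=(0.755, 0.119, 0.126)
t=2.500: state=(0.692, 0.134, 0.174)
t=3.000: state=(0.629, 0.145, 0.226)
t=3.500: state=(0.569, 0.150, 0.281)
t=4.000: state=(0.514, 0.149, 0.337)
t=4.500: state=(0.465, 0.143, 0.392)
t=5.000: state=(0.424, 0.133, 0.444)
t=5.500: state=(0.389, 0.120, 0.491)
t=6.000: state=(0.360, 0.106, 0.534)
t=6.500: state=(0.336, 0.093, 0.571)
t=7.000: state=(0.317, 0.080, 0.603)
t=7.500: state=(0.301, 0.068, 0.631)
t=7.900: state=(0.291, 0.059, 0.650)
largest grid value and its neighbours: I(3.640)=0.14983, I(3.660)=0.14984, I(3.680)=0.14984
parabola through these three points peaks at t≈3.665 with I≈0.14984

max I = 0.150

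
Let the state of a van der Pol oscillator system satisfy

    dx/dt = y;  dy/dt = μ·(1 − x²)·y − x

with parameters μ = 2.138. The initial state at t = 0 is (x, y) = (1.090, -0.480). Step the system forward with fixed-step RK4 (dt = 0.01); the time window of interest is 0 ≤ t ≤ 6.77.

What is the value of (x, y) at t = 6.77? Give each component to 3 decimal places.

t=0.000: state=(1.090, -0.480)
step 1 (dt=0.01): k1=(-0.480, -0.897), k2=(-0.484, -0.898), k3=(-0.484, -0.898), k4=(-0.489, -0.900); state += dt/6·(k1+2k2+2k3+k4)
t=0.010: state=(1.085, -0.489)
t=0.020: state=(1.080, -0.498)
t=0.030: state=(1.075, -0.507)
continuing one RK4 step at a time; state shown every 25 steps (Δt=0.25):
t=0.250: state=(0.941, -0.725)
t=0.500: state=(0.719, -1.080)
t=0.750: state=(0.377, -1.724)
t=1.000: state=(-0.191, -2.926)
t=1.250: state=(-1.072, -3.783)
t=1.500: state=(-1.799, -1.697)
t=1.750: state=(-1.991, -0.148)
t=2.000: state=(-1.970, 0.220)
t=2.250: state=(-1.903, 0.306)
t=2.500: state=(-1.821, 0.342)
t=2.750: state=(-1.732, 0.374)
t=3.000: state=(-1.634, 0.411)
t=3.250: state=(-1.525, 0.459)
t=3.500: state=(-1.403, 0.525)
t=3.750: state=(-1.260, 0.623)
t=4.000: state=(-1.087, 0.776)
t=4.250: state=(-0.863, 1.043)
t=4.500: state=(-0.545, 1.559)
t=4.750: state=(-0.039, 2.603)
t=5.000: state=(0.793, 3.940)
t=5.250: state=(1.678, 2.505)
t=5.500: state=(2.000, 0.390)
t=5.750: state=(2.009, -0.172)
t=6.000: state=(1.948, -0.288)
t=6.250: state=(1.870, -0.328)
t=6.500: state=(1.785, -0.357)
t=6.750: state=(1.692, -0.389)
t=6.770: state=(1.684, -0.392)

(x, y) = (1.684, -0.392)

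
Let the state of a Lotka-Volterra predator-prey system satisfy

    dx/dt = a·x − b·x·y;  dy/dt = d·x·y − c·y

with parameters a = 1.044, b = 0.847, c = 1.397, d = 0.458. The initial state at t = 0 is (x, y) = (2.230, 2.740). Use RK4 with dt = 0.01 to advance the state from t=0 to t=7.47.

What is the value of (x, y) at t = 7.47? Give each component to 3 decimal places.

(x, y) = (1.437, 0.628)

t=0.000: state=(2.230, 2.740)
step 1 (dt=0.01): k1=(-2.847, -1.029), k2=(-2.819, -1.045), k3=(-2.819, -1.045), k4=(-2.792, -1.061); state += dt/6·(k1+2k2+2k3+k4)
t=0.010: state=(2.202, 2.730)
t=0.020: state=(2.174, 2.719)
t=0.030: state=(2.147, 2.708)
continuing one RK4 step at a time; state shown every 25 steps (Δt=0.25):
t=0.250: state=(1.675, 2.410)
t=0.500: state=(1.360, 2.018)
t=0.750: state=(1.199, 1.646)
t=1.000: state=(1.138, 1.326)
t=1.250: state=(1.148, 1.065)
t=1.500: state=(1.217, 0.859)
t=1.750: state=(1.340, 0.701)
t=2.000: state=(1.519, 0.582)
t=2.250: state=(1.761, 0.495)
t=2.500: state=(2.072, 0.434)
t=2.750: state=(2.465, 0.397)
t=3.000: state=(2.948, 0.381)
t=3.250: state=(3.529, 0.389)
t=3.500: state=(4.205, 0.427)
t=3.750: state=(4.948, 0.508)
t=4.000: state=(5.686, 0.659)
t=4.250: state=(6.258, 0.924)
t=4.500: state=(6.405, 1.353)
t=4.750: state=(5.879, 1.940)
t=5.000: state=(4.746, 2.524)
t=5.250: state=(3.467, 2.846)
t=5.500: state=(2.460, 2.808)
t=5.750: state=(1.811, 2.520)
t=6.000: state=(1.435, 2.136)
t=6.250: state=(1.235, 1.753)
t=6.500: state=(1.148, 1.416)
t=6.750: state=(1.138, 1.137)
t=7.000: state=(1.190, 0.916)
t=7.250: state=(1.297, 0.744)
t=7.470: state=(1.437, 0.628)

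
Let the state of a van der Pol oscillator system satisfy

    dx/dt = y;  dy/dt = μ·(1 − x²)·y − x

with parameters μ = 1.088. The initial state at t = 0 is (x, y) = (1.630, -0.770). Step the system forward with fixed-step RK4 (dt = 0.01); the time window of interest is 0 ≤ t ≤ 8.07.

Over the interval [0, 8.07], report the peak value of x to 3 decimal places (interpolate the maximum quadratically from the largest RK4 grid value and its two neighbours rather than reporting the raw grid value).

max x = 2.010

t=0.000: state=(1.630, -0.770)
step 1 (dt=0.01): k1=(-0.770, -0.242), k2=(-0.771, -0.246), k3=(-0.771, -0.246), k4=(-0.772, -0.251); state += dt/6·(k1+2k2+2k3+k4)
t=0.010: state=(1.622, -0.772)
t=0.020: state=(1.615, -0.775)
t=0.030: state=(1.607, -0.778)
continuing one RK4 step at a time; state shown every 50 steps (Δt=0.5):
t=0.500: state=(1.196, -1.004)
t=1.000: state=(0.570, -1.585)
t=1.500: state=(-0.487, -2.670)
t=2.000: state=(-1.726, -1.618)
t=2.500: state=(-2.012, 0.131)
t=3.000: state=(-1.822, 0.543)
t=3.500: state=(-1.498, 0.755)
t=4.000: state=(-1.047, 1.086)
t=4.500: state=(-0.347, 1.810)
t=5.000: state=(0.832, 2.769)
t=5.500: state=(1.881, 0.988)
t=6.000: state=(1.978, -0.291)
t=6.500: state=(1.743, -0.598)
t=7.000: state=(1.391, -0.824)
t=7.500: state=(0.891, -1.227)
t=8.000: state=(0.083, -2.112)
t=8.070: state=(-0.071, -2.279)
largest grid value and its neighbours: x(5.790)=2.00983, x(5.800)=2.00998, x(5.810)=2.00994
parabola through these three points peaks at t≈5.803 with x≈2.00999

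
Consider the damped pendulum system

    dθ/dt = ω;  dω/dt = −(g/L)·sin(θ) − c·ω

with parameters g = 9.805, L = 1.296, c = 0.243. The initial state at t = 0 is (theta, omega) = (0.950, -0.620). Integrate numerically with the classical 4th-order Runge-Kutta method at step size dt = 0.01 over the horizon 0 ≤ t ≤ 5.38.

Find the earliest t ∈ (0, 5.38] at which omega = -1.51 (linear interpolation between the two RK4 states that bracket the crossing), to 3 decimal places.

t=0.000: state=(0.950, -0.620)
step 1 (dt=0.01): k1=(-0.620, -6.003), k2=(-0.650, -5.982), k3=(-0.650, -5.982), k4=(-0.680, -5.960); state += dt/6·(k1+2k2+2k3+k4)
t=0.010: state=(0.944, -0.680)
t=0.020: state=(0.936, -0.739)
t=0.030: state=(0.929, -0.798)
t=0.160: state=(0.778, -1.507)
next step: t=0.170: state=(0.762, -1.556) — omega has crossed -1.51
linear interpolation between t=0.160 (-1.50656) and t=0.170 (-1.55551) → t≈0.161

t = 0.161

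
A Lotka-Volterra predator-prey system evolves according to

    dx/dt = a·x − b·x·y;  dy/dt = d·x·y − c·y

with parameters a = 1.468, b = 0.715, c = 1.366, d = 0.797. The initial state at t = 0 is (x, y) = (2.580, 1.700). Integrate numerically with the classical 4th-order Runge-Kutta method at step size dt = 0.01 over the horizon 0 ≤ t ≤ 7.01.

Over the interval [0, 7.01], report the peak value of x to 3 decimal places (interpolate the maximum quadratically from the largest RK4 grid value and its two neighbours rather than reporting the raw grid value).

t=0.000: state=(2.580, 1.700)
step 1 (dt=0.01): k1=(0.651, 1.173), k2=(0.641, 1.182), k3=(0.641, 1.182), k4=(0.631, 1.190); state += dt/6·(k1+2k2+2k3+k4)
t=0.010: state=(2.586, 1.712)
t=0.020: state=(2.593, 1.724)
t=0.030: state=(2.599, 1.736)
continuing one RK4 step at a time; state shown every 25 steps (Δt=0.25):
t=0.250: state=(2.669, 2.044)
t=0.500: state=(2.578, 2.457)
t=0.750: state=(2.313, 2.850)
t=1.000: state=(1.956, 3.100)
t=1.250: state=(1.611, 3.141)
t=1.500: state=(1.341, 2.991)
t=1.750: state=(1.160, 2.723)
t=2.000: state=(1.058, 2.411)
t=2.250: state=(1.020, 2.106)
t=2.500: state=(1.036, 1.835)
t=2.750: state=(1.100, 1.613)
t=3.000: state=(1.209, 1.441)
t=3.250: state=(1.364, 1.323)
t=3.500: state=(1.565, 1.258)
t=3.750: state=(1.807, 1.250)
t=4.000: state=(2.077, 1.308)
t=4.250: state=(2.348, 1.445)
t=4.500: state=(2.567, 1.678)
t=4.750: state=(2.668, 2.014)
t=5.000: state=(2.591, 2.425)
t=5.250: state=(2.337, 2.823)
t=5.500: state=(1.984, 3.088)
t=5.750: state=(1.635, 3.145)
t=6.000: state=(1.358, 3.007)
t=6.250: state=(1.171, 2.746)
t=6.500: state=(1.063, 2.435)
t=6.750: state=(1.021, 2.128)
t=7.000: state=(1.033, 1.854)
t=7.010: state=(1.035, 1.844)
largest grid value and its neighbours: x(0.250)=2.66885, x(0.260)=2.66888, x(0.270)=2.66862
parabola through these three points peaks at t≈0.256 with x≈2.66890

max x = 2.669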